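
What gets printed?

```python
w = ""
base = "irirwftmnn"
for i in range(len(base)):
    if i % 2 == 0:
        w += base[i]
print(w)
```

i=0: add 'i' → 'i'
i=1: skip
i=2: add 'i' → 'ii'
i=3: skip
i=4: add 'w' → 'iiw'
i=5: skip
i=6: add 't' → 'iiwt'
i=7: skip
i=8: add 'n' → 'iiwtn'
i=9: skip

iiwtn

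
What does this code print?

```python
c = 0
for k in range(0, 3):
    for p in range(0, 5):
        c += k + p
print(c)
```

k=0,p=0: c = 0+0 = 0
k=0,p=1: c = 0+1 = 1
k=0,p=2: c = 1+2 = 3
k=0,p=3: c = 3+3 = 6
k=0,p=4: c = 6+4 = 10
k=1,p=0: c = 10+1 = 11
k=1,p=1: c = 11+2 = 13
k=1,p=2: c = 13+3 = 16
k=1,p=3: c = 16+4 = 20
k=1,p=4: c = 20+5 = 25
k=2,p=0: c = 25+2 = 27
k=2,p=1: c = 27+3 = 30
k=2,p=2: c = 30+4 = 34
k=2,p=3: c = 34+5 = 39
k=2,p=4: c = 39+6 = 45

45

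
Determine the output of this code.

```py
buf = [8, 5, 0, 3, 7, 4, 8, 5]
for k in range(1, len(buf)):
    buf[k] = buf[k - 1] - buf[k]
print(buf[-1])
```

-24

k=1: buf[1] = 8-5 = 3 → [8, 3, 0, 3, 7, 4, 8, 5]
k=2: buf[2] = 3-0 = 3 → [8, 3, 3, 3, 7, 4, 8, 5]
k=3: buf[3] = 3-3 = 0 → [8, 3, 3, 0, 7, 4, 8, 5]
k=4: buf[4] = 0-7 = -7 → [8, 3, 3, 0, -7, 4, 8, 5]
k=5: buf[5] = (-7)-4 = -11 → [8, 3, 3, 0, -7, -11, 8, 5]
k=6: buf[6] = (-11)-8 = -19 → [8, 3, 3, 0, -7, -11, -19, 5]
k=7: buf[7] = (-19)-5 = -24 → [8, 3, 3, 0, -7, -11, -19, -24]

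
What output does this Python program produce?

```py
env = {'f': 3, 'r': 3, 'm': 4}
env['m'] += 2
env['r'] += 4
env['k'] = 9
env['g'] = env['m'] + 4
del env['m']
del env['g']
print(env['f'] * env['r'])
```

env['m'] = 4+2 = 6 → {'f': 3, 'r': 3, 'm': 6}
env['r'] = 3+4 = 7 → {'f': 3, 'r': 7, 'm': 6}
env['k'] = 9 → {'f': 3, 'r': 7, 'm': 6, 'k': 9}
env['g'] = env['m']+4 = 10 → {'f': 3, 'r': 7, 'm': 6, 'k': 9, 'g': 10}
del 'm' → {'f': 3, 'r': 7, 'k': 9, 'g': 10}
del 'g' → {'f': 3, 'r': 7, 'k': 9}
env['f']*env['r'] = 3*7 = 21

21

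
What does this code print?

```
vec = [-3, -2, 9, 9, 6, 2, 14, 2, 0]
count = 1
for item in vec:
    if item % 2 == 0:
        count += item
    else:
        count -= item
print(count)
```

item=-3: not even, count = 1-(-3) = 4
item=-2: even, count = 4+(-2) = 2
item=9: not even, count = 2-9 = -7
item=9: not even, count = (-7)-9 = -16
item=6: even, count = (-16)+6 = -10
item=2: even, count = (-10)+2 = -8
item=14: even, count = (-8)+14 = 6
item=2: even, count = 6+2 = 8
item=0: even, count = 8+0 = 8

8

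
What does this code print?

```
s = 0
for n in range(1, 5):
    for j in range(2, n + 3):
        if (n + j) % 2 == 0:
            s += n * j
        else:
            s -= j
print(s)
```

n=1,j=2: odd sum, s = 0-2 = -2
n=1,j=3: even sum, s = (-2)+3 = 1
n=2,j=2: even sum, s = 1+4 = 5
n=2,j=3: odd sum, s = 5-3 = 2
n=2,j=4: even sum, s = 2+8 = 10
n=3,j=2: odd sum, s = 10-2 = 8
n=3,j=3: even sum, s = 8+9 = 17
n=3,j=4: odd sum, s = 17-4 = 13
n=3,j=5: even sum, s = 13+15 = 28
n=4,j=2: even sum, s = 28+8 = 36
n=4,j=3: odd sum, s = 36-3 = 33
n=4,j=4: even sum, s = 33+16 = 49
n=4,j=5: odd sum, s = 49-5 = 44
n=4,j=6: even sum, s = 44+24 = 68

68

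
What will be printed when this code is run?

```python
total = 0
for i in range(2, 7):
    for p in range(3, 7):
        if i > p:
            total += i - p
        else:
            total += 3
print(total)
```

i=2,p=3: not 2>3, total = 0+3 = 3
i=2,p=4: not 2>4, total = 3+3 = 6
i=2,p=5: not 2>5, total = 6+3 = 9
i=2,p=6: not 2>6, total = 9+3 = 12
i=3,p=3: not 3>3, total = 12+3 = 15
i=3,p=4: not 3>4, total = 15+3 = 18
i=3,p=5: not 3>5, total = 18+3 = 21
i=3,p=6: not 3>6, total = 21+3 = 24
i=4,p=3: 4>3, total = 24+1 = 25
i=4,p=4: not 4>4, total = 25+3 = 28
i=4,p=5: not 4>5, total = 28+3 = 31
i=4,p=6: not 4>6, total = 31+3 = 34
i=5,p=3: 5>3, total = 34+2 = 36
i=5,p=4: 5>4, total = 36+1 = 37
i=5,p=5: not 5>5, total = 37+3 = 40
i=5,p=6: not 5>6, total = 40+3 = 43
i=6,p=3: 6>3, total = 43+3 = 46
i=6,p=4: 6>4, total = 46+2 = 48
i=6,p=5: 6>5, total = 48+1 = 49
i=6,p=6: not 6>6, total = 49+3 = 52

52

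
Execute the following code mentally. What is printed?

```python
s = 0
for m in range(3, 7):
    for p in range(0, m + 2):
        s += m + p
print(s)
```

196

m=3,p=0: s = 0+3 = 3
m=3,p=1: s = 3+4 = 7
m=3,p=2: s = 7+5 = 12
m=3,p=3: s = 12+6 = 18
m=3,p=4: s = 18+7 = 25
m=4,p=0: s = 25+4 = 29
m=4,p=1: s = 29+5 = 34
m=4,p=2: s = 34+6 = 40
m=4,p=3: s = 40+7 = 47
m=4,p=4: s = 47+8 = 55
m=4,p=5: s = 55+9 = 64
m=5,p=0: s = 64+5 = 69
m=5,p=1: s = 69+6 = 75
m=5,p=2: s = 75+7 = 82
m=5,p=3: s = 82+8 = 90
m=5,p=4: s = 90+9 = 99
m=5,p=5: s = 99+10 = 109
m=5,p=6: s = 109+11 = 120
m=6,p=0: s = 120+6 = 126
m=6,p=1: s = 126+7 = 133
m=6,p=2: s = 133+8 = 141
m=6,p=3: s = 141+9 = 150
m=6,p=4: s = 150+10 = 160
m=6,p=5: s = 160+11 = 171
m=6,p=6: s = 171+12 = 183
m=6,p=7: s = 183+13 = 196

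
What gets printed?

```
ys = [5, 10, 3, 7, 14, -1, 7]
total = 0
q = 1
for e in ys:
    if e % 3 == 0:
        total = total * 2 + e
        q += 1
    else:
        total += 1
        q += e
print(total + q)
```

e=5: not %3==0, total = 0+1 = 1; q=6
e=10: not %3==0, total = 1+1 = 2; q=16
e=3: %3==0, total = 2*2+3 = 7; q=17
e=7: not %3==0, total = 7+1 = 8; q=24
e=14: not %3==0, total = 8+1 = 9; q=38
e=-1: not %3==0, total = 9+1 = 10; q=37
e=7: not %3==0, total = 10+1 = 11; q=44
total+q = 11+44 = 55

55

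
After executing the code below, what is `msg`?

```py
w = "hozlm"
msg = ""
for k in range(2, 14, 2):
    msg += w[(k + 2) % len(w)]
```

'molhzm'

k=2: add w[4]='m' → 'm'
k=4: add w[1]='o' → 'mo'
k=6: add w[3]='l' → 'mol'
k=8: add w[0]='h' → 'molh'
k=10: add w[2]='z' → 'molhz'
k=12: add w[4]='m' → 'molhzm'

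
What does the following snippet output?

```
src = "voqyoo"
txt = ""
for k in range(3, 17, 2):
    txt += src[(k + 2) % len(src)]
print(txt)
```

ooyooyo

k=3: add src[5]='o' → 'o'
k=5: add src[1]='o' → 'oo'
k=7: add src[3]='y' → 'ooy'
k=9: add src[5]='o' → 'ooyo'
k=11: add src[1]='o' → 'ooyoo'
k=13: add src[3]='y' → 'ooyooy'
k=15: add src[5]='o' → 'ooyooyo'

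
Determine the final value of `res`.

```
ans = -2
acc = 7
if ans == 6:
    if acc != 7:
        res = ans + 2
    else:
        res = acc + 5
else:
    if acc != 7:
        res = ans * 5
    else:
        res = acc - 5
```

2

ans=-2, acc=7
ans == 6 is False; acc != 7 is False
→ res = acc - 5 = 2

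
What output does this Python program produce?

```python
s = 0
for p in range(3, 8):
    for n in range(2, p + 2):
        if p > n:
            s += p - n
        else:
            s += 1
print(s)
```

45

p=3,n=2: 3>2, s = 0+1 = 1
p=3,n=3: not 3>3, s = 1+1 = 2
p=3,n=4: not 3>4, s = 2+1 = 3
p=4,n=2: 4>2, s = 3+2 = 5
p=4,n=3: 4>3, s = 5+1 = 6
p=4,n=4: not 4>4, s = 6+1 = 7
p=4,n=5: not 4>5, s = 7+1 = 8
p=5,n=2: 5>2, s = 8+3 = 11
p=5,n=3: 5>3, s = 11+2 = 13
p=5,n=4: 5>4, s = 13+1 = 14
p=5,n=5: not 5>5, s = 14+1 = 15
p=5,n=6: not 5>6, s = 15+1 = 16
p=6,n=2: 6>2, s = 16+4 = 20
p=6,n=3: 6>3, s = 20+3 = 23
p=6,n=4: 6>4, s = 23+2 = 25
p=6,n=5: 6>5, s = 25+1 = 26
p=6,n=6: not 6>6, s = 26+1 = 27
p=6,n=7: not 6>7, s = 27+1 = 28
p=7,n=2: 7>2, s = 28+5 = 33
p=7,n=3: 7>3, s = 33+4 = 37
p=7,n=4: 7>4, s = 37+3 = 40
p=7,n=5: 7>5, s = 40+2 = 42
p=7,n=6: 7>6, s = 42+1 = 43
p=7,n=7: not 7>7, s = 43+1 = 44
p=7,n=8: not 7>8, s = 44+1 = 45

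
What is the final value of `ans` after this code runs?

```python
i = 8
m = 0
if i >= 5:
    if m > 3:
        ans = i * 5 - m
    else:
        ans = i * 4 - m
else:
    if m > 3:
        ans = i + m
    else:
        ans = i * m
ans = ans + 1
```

i=8, m=0
i >= 5 is True; m > 3 is False
→ ans = i * 4 - m = 32
ans = 32+1 = 33

33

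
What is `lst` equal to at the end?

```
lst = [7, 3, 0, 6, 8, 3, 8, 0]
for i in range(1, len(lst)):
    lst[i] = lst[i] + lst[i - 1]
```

[7, 10, 10, 16, 24, 27, 35, 35]

i=1: lst[1] = 3+7 = 10 → [7, 10, 0, 6, 8, 3, 8, 0]
i=2: lst[2] = 0+10 = 10 → [7, 10, 10, 6, 8, 3, 8, 0]
i=3: lst[3] = 6+10 = 16 → [7, 10, 10, 16, 8, 3, 8, 0]
i=4: lst[4] = 8+16 = 24 → [7, 10, 10, 16, 24, 3, 8, 0]
i=5: lst[5] = 3+24 = 27 → [7, 10, 10, 16, 24, 27, 8, 0]
i=6: lst[6] = 8+27 = 35 → [7, 10, 10, 16, 24, 27, 35, 0]
i=7: lst[7] = 0+35 = 35 → [7, 10, 10, 16, 24, 27, 35, 35]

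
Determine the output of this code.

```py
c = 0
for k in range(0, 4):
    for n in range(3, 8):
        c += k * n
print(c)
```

150

k=0,n=3: c = 0+0 = 0
k=0,n=4: c = 0+0 = 0
k=0,n=5: c = 0+0 = 0
k=0,n=6: c = 0+0 = 0
k=0,n=7: c = 0+0 = 0
k=1,n=3: c = 0+3 = 3
k=1,n=4: c = 3+4 = 7
k=1,n=5: c = 7+5 = 12
k=1,n=6: c = 12+6 = 18
k=1,n=7: c = 18+7 = 25
k=2,n=3: c = 25+6 = 31
k=2,n=4: c = 31+8 = 39
k=2,n=5: c = 39+10 = 49
k=2,n=6: c = 49+12 = 61
k=2,n=7: c = 61+14 = 75
k=3,n=3: c = 75+9 = 84
k=3,n=4: c = 84+12 = 96
k=3,n=5: c = 96+15 = 111
k=3,n=6: c = 111+18 = 129
k=3,n=7: c = 129+21 = 150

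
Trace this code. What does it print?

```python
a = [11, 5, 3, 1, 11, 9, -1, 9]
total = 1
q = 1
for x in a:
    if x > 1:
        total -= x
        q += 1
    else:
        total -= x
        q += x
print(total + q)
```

-40

x=11: >1, total = 1-11 = -10; q=2
x=5: >1, total = (-10)-5 = -15; q=3
x=3: >1, total = (-15)-3 = -18; q=4
x=1: not >1, total = (-18)-1 = -19; q=5
x=11: >1, total = (-19)-11 = -30; q=6
x=9: >1, total = (-30)-9 = -39; q=7
x=-1: not >1, total = (-39)-(-1) = -38; q=6
x=9: >1, total = (-38)-9 = -47; q=7
total+q = (-47)+7 = -40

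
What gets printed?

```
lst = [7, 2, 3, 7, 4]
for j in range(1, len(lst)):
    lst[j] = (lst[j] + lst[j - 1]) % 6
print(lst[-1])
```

j=1: lst[1] = (2+7)%6 = 3 → [7, 3, 3, 7, 4]
j=2: lst[2] = (3+3)%6 = 0 → [7, 3, 0, 7, 4]
j=3: lst[3] = (7+0)%6 = 1 → [7, 3, 0, 1, 4]
j=4: lst[4] = (4+1)%6 = 5 → [7, 3, 0, 1, 5]

5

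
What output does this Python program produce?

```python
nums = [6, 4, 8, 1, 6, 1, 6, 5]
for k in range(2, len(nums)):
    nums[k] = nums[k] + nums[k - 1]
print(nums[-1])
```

k=2: nums[2] = 8+4 = 12 → [6, 4, 12, 1, 6, 1, 6, 5]
k=3: nums[3] = 1+12 = 13 → [6, 4, 12, 13, 6, 1, 6, 5]
k=4: nums[4] = 6+13 = 19 → [6, 4, 12, 13, 19, 1, 6, 5]
k=5: nums[5] = 1+19 = 20 → [6, 4, 12, 13, 19, 20, 6, 5]
k=6: nums[6] = 6+20 = 26 → [6, 4, 12, 13, 19, 20, 26, 5]
k=7: nums[7] = 5+26 = 31 → [6, 4, 12, 13, 19, 20, 26, 31]

31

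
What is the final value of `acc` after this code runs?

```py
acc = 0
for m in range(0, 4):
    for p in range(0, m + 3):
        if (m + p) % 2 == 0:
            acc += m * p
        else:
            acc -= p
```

m=0,p=0: even sum, acc = 0+0 = 0
m=0,p=1: odd sum, acc = 0-1 = -1
m=0,p=2: even sum, acc = (-1)+0 = -1
m=1,p=0: odd sum, acc = (-1)-0 = -1
m=1,p=1: even sum, acc = (-1)+1 = 0
m=1,p=2: odd sum, acc = 0-2 = -2
m=1,p=3: even sum, acc = (-2)+3 = 1
m=2,p=0: even sum, acc = 1+0 = 1
m=2,p=1: odd sum, acc = 1-1 = 0
m=2,p=2: even sum, acc = 0+4 = 4
m=2,p=3: odd sum, acc = 4-3 = 1
m=2,p=4: even sum, acc = 1+8 = 9
m=3,p=0: odd sum, acc = 9-0 = 9
m=3,p=1: even sum, acc = 9+3 = 12
m=3,p=2: odd sum, acc = 12-2 = 10
m=3,p=3: even sum, acc = 10+9 = 19
m=3,p=4: odd sum, acc = 19-4 = 15
m=3,p=5: even sum, acc = 15+15 = 30

30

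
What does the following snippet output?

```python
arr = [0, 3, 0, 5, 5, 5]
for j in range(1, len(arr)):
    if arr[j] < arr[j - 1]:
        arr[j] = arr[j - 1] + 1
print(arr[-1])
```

5

j=1: 3>=0, unchanged → [0, 3, 0, 5, 5, 5]
j=2: 0<3, arr[2] = 3+1 = 4 → [0, 3, 4, 5, 5, 5]
j=3: 5>=4, unchanged → [0, 3, 4, 5, 5, 5]
j=4: 5>=5, unchanged → [0, 3, 4, 5, 5, 5]
j=5: 5>=5, unchanged → [0, 3, 4, 5, 5, 5]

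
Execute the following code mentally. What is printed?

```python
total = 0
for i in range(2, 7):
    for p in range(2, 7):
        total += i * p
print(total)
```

400

i=2,p=2: total = 0+4 = 4
i=2,p=3: total = 4+6 = 10
i=2,p=4: total = 10+8 = 18
i=2,p=5: total = 18+10 = 28
i=2,p=6: total = 28+12 = 40
i=3,p=2: total = 40+6 = 46
i=3,p=3: total = 46+9 = 55
i=3,p=4: total = 55+12 = 67
i=3,p=5: total = 67+15 = 82
i=3,p=6: total = 82+18 = 100
i=4,p=2: total = 100+8 = 108
i=4,p=3: total = 108+12 = 120
i=4,p=4: total = 120+16 = 136
i=4,p=5: total = 136+20 = 156
i=4,p=6: total = 156+24 = 180
i=5,p=2: total = 180+10 = 190
i=5,p=3: total = 190+15 = 205
i=5,p=4: total = 205+20 = 225
i=5,p=5: total = 225+25 = 250
i=5,p=6: total = 250+30 = 280
i=6,p=2: total = 280+12 = 292
i=6,p=3: total = 292+18 = 310
i=6,p=4: total = 310+24 = 334
i=6,p=5: total = 334+30 = 364
i=6,p=6: total = 364+36 = 400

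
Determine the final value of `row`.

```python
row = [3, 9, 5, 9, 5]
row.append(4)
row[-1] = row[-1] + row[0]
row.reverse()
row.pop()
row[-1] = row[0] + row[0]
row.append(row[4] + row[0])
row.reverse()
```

[21, 14, 5, 9, 5, 7]

append 4 → [3, 9, 5, 9, 5, 4]
row[-1] = row[-1]+row[0] = 4+3 = 7 → [3, 9, 5, 9, 5, 7]
reverse → [7, 5, 9, 5, 9, 3]
pop() removes 3 → [7, 5, 9, 5, 9]
row[-1] = row[0]+row[0] = 7+7 = 14 → [7, 5, 9, 5, 14]
append row[4]+row[0] = 14+7 = 21 → [7, 5, 9, 5, 14, 21]
reverse → [21, 14, 5, 9, 5, 7]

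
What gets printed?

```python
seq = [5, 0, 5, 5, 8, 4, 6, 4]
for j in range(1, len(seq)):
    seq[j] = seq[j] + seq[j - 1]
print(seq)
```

j=1: seq[1] = 0+5 = 5 → [5, 5, 5, 5, 8, 4, 6, 4]
j=2: seq[2] = 5+5 = 10 → [5, 5, 10, 5, 8, 4, 6, 4]
j=3: seq[3] = 5+10 = 15 → [5, 5, 10, 15, 8, 4, 6, 4]
j=4: seq[4] = 8+15 = 23 → [5, 5, 10, 15, 23, 4, 6, 4]
j=5: seq[5] = 4+23 = 27 → [5, 5, 10, 15, 23, 27, 6, 4]
j=6: seq[6] = 6+27 = 33 → [5, 5, 10, 15, 23, 27, 33, 4]
j=7: seq[7] = 4+33 = 37 → [5, 5, 10, 15, 23, 27, 33, 37]

[5, 5, 10, 15, 23, 27, 33, 37]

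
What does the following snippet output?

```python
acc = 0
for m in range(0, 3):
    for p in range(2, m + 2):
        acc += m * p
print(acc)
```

m=1,p=2: acc = 0+2 = 2
m=2,p=2: acc = 2+4 = 6
m=2,p=3: acc = 6+6 = 12

12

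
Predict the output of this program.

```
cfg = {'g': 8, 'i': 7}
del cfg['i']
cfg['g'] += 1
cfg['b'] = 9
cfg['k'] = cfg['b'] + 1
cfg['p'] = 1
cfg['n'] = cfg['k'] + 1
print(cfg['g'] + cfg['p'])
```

del 'i' → {'g': 8}
cfg['g'] = 8+1 = 9 → {'g': 9}
cfg['b'] = 9 → {'g': 9, 'b': 9}
cfg['k'] = cfg['b']+1 = 10 → {'g': 9, 'b': 9, 'k': 10}
cfg['p'] = 1 → {'g': 9, 'b': 9, 'k': 10, 'p': 1}
cfg['n'] = cfg['k']+1 = 11 → {'g': 9, 'b': 9, 'k': 10, 'p': 1, 'n': 11}
cfg['g']+cfg['p'] = 9+1 = 10

10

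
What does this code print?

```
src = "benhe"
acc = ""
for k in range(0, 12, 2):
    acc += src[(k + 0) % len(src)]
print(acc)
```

bneehb

k=0: add src[0]='b' → 'b'
k=2: add src[2]='n' → 'bn'
k=4: add src[4]='e' → 'bne'
k=6: add src[1]='e' → 'bnee'
k=8: add src[3]='h' → 'bneeh'
k=10: add src[0]='b' → 'bneehb'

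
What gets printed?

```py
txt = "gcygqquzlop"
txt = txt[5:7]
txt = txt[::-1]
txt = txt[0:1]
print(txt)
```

u

slice [5:7] → 'qu'
reverse → 'uq'
slice [0:1] → 'u'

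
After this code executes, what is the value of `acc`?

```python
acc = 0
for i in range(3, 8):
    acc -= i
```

i=3: acc = 0-3 = -3
i=4: acc = (-3)-4 = -7
i=5: acc = (-7)-5 = -12
i=6: acc = (-12)-6 = -18
i=7: acc = (-18)-7 = -25

-25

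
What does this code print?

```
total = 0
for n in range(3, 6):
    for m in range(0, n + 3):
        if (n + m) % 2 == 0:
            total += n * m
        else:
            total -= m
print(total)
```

128

n=3,m=0: odd sum, total = 0-0 = 0
n=3,m=1: even sum, total = 0+3 = 3
n=3,m=2: odd sum, total = 3-2 = 1
n=3,m=3: even sum, total = 1+9 = 10
n=3,m=4: odd sum, total = 10-4 = 6
n=3,m=5: even sum, total = 6+15 = 21
n=4,m=0: even sum, total = 21+0 = 21
n=4,m=1: odd sum, total = 21-1 = 20
n=4,m=2: even sum, total = 20+8 = 28
n=4,m=3: odd sum, total = 28-3 = 25
n=4,m=4: even sum, total = 25+16 = 41
n=4,m=5: odd sum, total = 41-5 = 36
n=4,m=6: even sum, total = 36+24 = 60
n=5,m=0: odd sum, total = 60-0 = 60
n=5,m=1: even sum, total = 60+5 = 65
n=5,m=2: odd sum, total = 65-2 = 63
n=5,m=3: even sum, total = 63+15 = 78
n=5,m=4: odd sum, total = 78-4 = 74
n=5,m=5: even sum, total = 74+25 = 99
n=5,m=6: odd sum, total = 99-6 = 93
n=5,m=7: even sum, total = 93+35 = 128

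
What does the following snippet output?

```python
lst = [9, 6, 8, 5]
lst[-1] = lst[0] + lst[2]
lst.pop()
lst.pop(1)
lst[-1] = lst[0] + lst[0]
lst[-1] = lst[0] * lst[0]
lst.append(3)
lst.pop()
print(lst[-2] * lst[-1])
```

lst[-1] = lst[0]+lst[2] = 9+8 = 17 → [9, 6, 8, 17]
pop() removes 17 → [9, 6, 8]
pop(1) removes 6 → [9, 8]
lst[-1] = lst[0]+lst[0] = 9+9 = 18 → [9, 18]
lst[-1] = lst[0]*lst[0] = 9*9 = 81 → [9, 81]
append 3 → [9, 81, 3]
pop() removes 3 → [9, 81]
lst[-2]*lst[-1] = 9*81 = 729

729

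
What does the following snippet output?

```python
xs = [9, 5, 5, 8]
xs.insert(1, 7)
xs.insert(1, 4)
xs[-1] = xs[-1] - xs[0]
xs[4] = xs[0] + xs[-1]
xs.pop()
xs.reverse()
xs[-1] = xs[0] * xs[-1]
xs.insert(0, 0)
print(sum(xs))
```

96

insert 7 at 1 → [9, 7, 5, 5, 8]
insert 4 at 1 → [9, 4, 7, 5, 5, 8]
xs[-1] = xs[-1]-xs[0] = 8-9 = -1 → [9, 4, 7, 5, 5, -1]
xs[4] = xs[0]+xs[-1] = 9+(-1) = 8 → [9, 4, 7, 5, 8, -1]
pop() removes -1 → [9, 4, 7, 5, 8]
reverse → [8, 5, 7, 4, 9]
xs[-1] = xs[0]*xs[-1] = 8*9 = 72 → [8, 5, 7, 4, 72]
insert 0 at 0 → [0, 8, 5, 7, 4, 72]
sum = 96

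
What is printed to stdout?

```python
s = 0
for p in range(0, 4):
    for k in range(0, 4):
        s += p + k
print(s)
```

48

p=0,k=0: s = 0+0 = 0
p=0,k=1: s = 0+1 = 1
p=0,k=2: s = 1+2 = 3
p=0,k=3: s = 3+3 = 6
p=1,k=0: s = 6+1 = 7
p=1,k=1: s = 7+2 = 9
p=1,k=2: s = 9+3 = 12
p=1,k=3: s = 12+4 = 16
p=2,k=0: s = 16+2 = 18
p=2,k=1: s = 18+3 = 21
p=2,k=2: s = 21+4 = 25
p=2,k=3: s = 25+5 = 30
p=3,k=0: s = 30+3 = 33
p=3,k=1: s = 33+4 = 37
p=3,k=2: s = 37+5 = 42
p=3,k=3: s = 42+6 = 48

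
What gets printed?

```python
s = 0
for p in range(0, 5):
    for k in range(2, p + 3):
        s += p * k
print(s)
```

p=0,k=2: s = 0+0 = 0
p=1,k=2: s = 0+2 = 2
p=1,k=3: s = 2+3 = 5
p=2,k=2: s = 5+4 = 9
p=2,k=3: s = 9+6 = 15
p=2,k=4: s = 15+8 = 23
p=3,k=2: s = 23+6 = 29
p=3,k=3: s = 29+9 = 38
p=3,k=4: s = 38+12 = 50
p=3,k=5: s = 50+15 = 65
p=4,k=2: s = 65+8 = 73
p=4,k=3: s = 73+12 = 85
p=4,k=4: s = 85+16 = 101
p=4,k=5: s = 101+20 = 121
p=4,k=6: s = 121+24 = 145

145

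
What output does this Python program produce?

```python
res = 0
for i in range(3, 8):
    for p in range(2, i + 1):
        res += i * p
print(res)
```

430

i=3,p=2: res = 0+6 = 6
i=3,p=3: res = 6+9 = 15
i=4,p=2: res = 15+8 = 23
i=4,p=3: res = 23+12 = 35
i=4,p=4: res = 35+16 = 51
i=5,p=2: res = 51+10 = 61
i=5,p=3: res = 61+15 = 76
i=5,p=4: res = 76+20 = 96
i=5,p=5: res = 96+25 = 121
i=6,p=2: res = 121+12 = 133
i=6,p=3: res = 133+18 = 151
i=6,p=4: res = 151+24 = 175
i=6,p=5: res = 175+30 = 205
i=6,p=6: res = 205+36 = 241
i=7,p=2: res = 241+14 = 255
i=7,p=3: res = 255+21 = 276
i=7,p=4: res = 276+28 = 304
i=7,p=5: res = 304+35 = 339
i=7,p=6: res = 339+42 = 381
i=7,p=7: res = 381+49 = 430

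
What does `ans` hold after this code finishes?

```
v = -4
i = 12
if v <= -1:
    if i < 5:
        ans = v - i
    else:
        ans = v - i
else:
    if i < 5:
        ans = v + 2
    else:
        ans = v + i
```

v=-4, i=12
v <= -1 is True; i < 5 is False
→ ans = v - i = -16

-16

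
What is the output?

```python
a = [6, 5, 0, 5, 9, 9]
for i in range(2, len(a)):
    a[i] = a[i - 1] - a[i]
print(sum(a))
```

-11

i=2: a[2] = 5-0 = 5 → [6, 5, 5, 5, 9, 9]
i=3: a[3] = 5-5 = 0 → [6, 5, 5, 0, 9, 9]
i=4: a[4] = 0-9 = -9 → [6, 5, 5, 0, -9, 9]
i=5: a[5] = (-9)-9 = -18 → [6, 5, 5, 0, -9, -18]
sum = -11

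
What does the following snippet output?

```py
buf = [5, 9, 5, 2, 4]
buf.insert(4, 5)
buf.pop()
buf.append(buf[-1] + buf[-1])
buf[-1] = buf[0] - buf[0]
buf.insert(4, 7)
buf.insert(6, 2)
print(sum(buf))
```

35

insert 5 at 4 → [5, 9, 5, 2, 5, 4]
pop() removes 4 → [5, 9, 5, 2, 5]
append buf[-1]+buf[-1] = 5+5 = 10 → [5, 9, 5, 2, 5, 10]
buf[-1] = buf[0]-buf[0] = 5-5 = 0 → [5, 9, 5, 2, 5, 0]
insert 7 at 4 → [5, 9, 5, 2, 7, 5, 0]
insert 2 at 6 → [5, 9, 5, 2, 7, 5, 2, 0]
sum = 35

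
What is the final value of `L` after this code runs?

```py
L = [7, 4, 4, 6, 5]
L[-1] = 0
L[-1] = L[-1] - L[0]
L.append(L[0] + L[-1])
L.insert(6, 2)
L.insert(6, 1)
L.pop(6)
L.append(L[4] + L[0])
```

L[-1] = 0 → [7, 4, 4, 6, 0]
L[-1] = L[-1]-L[0] = 0-7 = -7 → [7, 4, 4, 6, -7]
append L[0]+L[-1] = 7+(-7) = 0 → [7, 4, 4, 6, -7, 0]
insert 2 at 6 → [7, 4, 4, 6, -7, 0, 2]
insert 1 at 6 → [7, 4, 4, 6, -7, 0, 1, 2]
pop(6) removes 1 → [7, 4, 4, 6, -7, 0, 2]
append L[4]+L[0] = (-7)+7 = 0 → [7, 4, 4, 6, -7, 0, 2, 0]

[7, 4, 4, 6, -7, 0, 2, 0]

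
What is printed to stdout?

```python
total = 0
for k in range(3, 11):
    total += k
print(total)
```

k=3: total = 0+3 = 3
k=4: total = 3+4 = 7
k=5: total = 7+5 = 12
k=6: total = 12+6 = 18
k=7: total = 18+7 = 25
k=8: total = 25+8 = 33
k=9: total = 33+9 = 42
k=10: total = 42+10 = 52

52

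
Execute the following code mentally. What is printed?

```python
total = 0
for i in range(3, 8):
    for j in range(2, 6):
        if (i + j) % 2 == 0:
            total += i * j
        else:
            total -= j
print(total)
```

146

i=3,j=2: odd sum, total = 0-2 = -2
i=3,j=3: even sum, total = (-2)+9 = 7
i=3,j=4: odd sum, total = 7-4 = 3
i=3,j=5: even sum, total = 3+15 = 18
i=4,j=2: even sum, total = 18+8 = 26
i=4,j=3: odd sum, total = 26-3 = 23
i=4,j=4: even sum, total = 23+16 = 39
i=4,j=5: odd sum, total = 39-5 = 34
i=5,j=2: odd sum, total = 34-2 = 32
i=5,j=3: even sum, total = 32+15 = 47
i=5,j=4: odd sum, total = 47-4 = 43
i=5,j=5: even sum, total = 43+25 = 68
i=6,j=2: even sum, total = 68+12 = 80
i=6,j=3: odd sum, total = 80-3 = 77
i=6,j=4: even sum, total = 77+24 = 101
i=6,j=5: odd sum, total = 101-5 = 96
i=7,j=2: odd sum, total = 96-2 = 94
i=7,j=3: even sum, total = 94+21 = 115
i=7,j=4: odd sum, total = 115-4 = 111
i=7,j=5: even sum, total = 111+35 = 146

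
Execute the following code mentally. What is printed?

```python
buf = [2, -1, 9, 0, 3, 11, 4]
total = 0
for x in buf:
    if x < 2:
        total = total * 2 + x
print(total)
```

-2

x=2: not <2
x=-1: <2, total = 0*2+(-1) = -1
x=9: not <2
x=0: <2, total = (-1)*2+0 = -2
x=3: not <2
x=11: not <2
x=4: not <2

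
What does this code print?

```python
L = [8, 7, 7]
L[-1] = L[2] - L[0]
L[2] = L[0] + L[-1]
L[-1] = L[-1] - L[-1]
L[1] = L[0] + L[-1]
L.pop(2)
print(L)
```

[8, 8]

L[-1] = L[2]-L[0] = 7-8 = -1 → [8, 7, -1]
L[2] = L[0]+L[-1] = 8+(-1) = 7 → [8, 7, 7]
L[-1] = L[-1]-L[-1] = 7-7 = 0 → [8, 7, 0]
L[1] = L[0]+L[-1] = 8+0 = 8 → [8, 8, 0]
pop(2) removes 0 → [8, 8]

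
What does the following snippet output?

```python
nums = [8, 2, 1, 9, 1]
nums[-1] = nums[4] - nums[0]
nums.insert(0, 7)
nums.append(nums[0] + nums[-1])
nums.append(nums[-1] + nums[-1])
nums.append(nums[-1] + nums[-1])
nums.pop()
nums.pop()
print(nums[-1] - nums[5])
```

nums[-1] = nums[4]-nums[0] = 1-8 = -7 → [8, 2, 1, 9, -7]
insert 7 at 0 → [7, 8, 2, 1, 9, -7]
append nums[0]+nums[-1] = 7+(-7) = 0 → [7, 8, 2, 1, 9, -7, 0]
append nums[-1]+nums[-1] = 0+0 = 0 → [7, 8, 2, 1, 9, -7, 0, 0]
append nums[-1]+nums[-1] = 0+0 = 0 → [7, 8, 2, 1, 9, -7, 0, 0, 0]
pop() removes 0 → [7, 8, 2, 1, 9, -7, 0, 0]
pop() removes 0 → [7, 8, 2, 1, 9, -7, 0]
nums[-1]-nums[5] = 0-(-7) = 7

7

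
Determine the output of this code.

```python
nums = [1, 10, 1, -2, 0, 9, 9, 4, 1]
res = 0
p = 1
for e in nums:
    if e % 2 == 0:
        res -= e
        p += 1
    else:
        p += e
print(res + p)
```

14

e=1: not even; p=2
e=10: even, res = 0-10 = -10; p=3
e=1: not even; p=4
e=-2: even, res = (-10)-(-2) = -8; p=5
e=0: even, res = (-8)-0 = -8; p=6
e=9: not even; p=15
e=9: not even; p=24
e=4: even, res = (-8)-4 = -12; p=25
e=1: not even; p=26
res+p = (-12)+26 = 14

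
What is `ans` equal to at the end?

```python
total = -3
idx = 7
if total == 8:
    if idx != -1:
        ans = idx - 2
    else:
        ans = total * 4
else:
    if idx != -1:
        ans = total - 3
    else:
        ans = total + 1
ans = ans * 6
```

-36

total=-3, idx=7
total == 8 is False; idx != -1 is True
→ ans = total - 3 = -6
ans = (-6)*6 = -36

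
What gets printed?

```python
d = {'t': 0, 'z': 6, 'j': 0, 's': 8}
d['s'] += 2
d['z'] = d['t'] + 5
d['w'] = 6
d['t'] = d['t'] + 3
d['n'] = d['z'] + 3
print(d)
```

{'t': 3, 'z': 5, 'j': 0, 's': 10, 'w': 6, 'n': 8}

d['s'] = 8+2 = 10 → {'t': 0, 'z': 6, 'j': 0, 's': 10}
d['z'] = d['t']+5 = 5 → {'t': 0, 'z': 5, 'j': 0, 's': 10}
d['w'] = 6 → {'t': 0, 'z': 5, 'j': 0, 's': 10, 'w': 6}
d['t'] = d['t']+3 = 3 → {'t': 3, 'z': 5, 'j': 0, 's': 10, 'w': 6}
d['n'] = d['z']+3 = 8 → {'t': 3, 'z': 5, 'j': 0, 's': 10, 'w': 6, 'n': 8}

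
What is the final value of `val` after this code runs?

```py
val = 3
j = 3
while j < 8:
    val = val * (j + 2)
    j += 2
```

j=3: val = 3*5 = 15
j=5: val = 15*7 = 105
j=7: val = 105*9 = 945

945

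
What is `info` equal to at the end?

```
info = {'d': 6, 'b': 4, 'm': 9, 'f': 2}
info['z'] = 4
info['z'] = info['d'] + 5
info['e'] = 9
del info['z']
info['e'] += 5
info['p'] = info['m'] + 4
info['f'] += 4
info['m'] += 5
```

info['z'] = 4 → {'d': 6, 'b': 4, 'm': 9, 'f': 2, 'z': 4}
info['z'] = info['d']+5 = 11 → {'d': 6, 'b': 4, 'm': 9, 'f': 2, 'z': 11}
info['e'] = 9 → {'d': 6, 'b': 4, 'm': 9, 'f': 2, 'z': 11, 'e': 9}
del 'z' → {'d': 6, 'b': 4, 'm': 9, 'f': 2, 'e': 9}
info['e'] = 9+5 = 14 → {'d': 6, 'b': 4, 'm': 9, 'f': 2, 'e': 14}
info['p'] = info['m']+4 = 13 → {'d': 6, 'b': 4, 'm': 9, 'f': 2, 'e': 14, 'p': 13}
info['f'] = 2+4 = 6 → {'d': 6, 'b': 4, 'm': 9, 'f': 6, 'e': 14, 'p': 13}
info['m'] = 9+5 = 14 → {'d': 6, 'b': 4, 'm': 14, 'f': 6, 'e': 14, 'p': 13}

{'d': 6, 'b': 4, 'm': 14, 'f': 6, 'e': 14, 'p': 13}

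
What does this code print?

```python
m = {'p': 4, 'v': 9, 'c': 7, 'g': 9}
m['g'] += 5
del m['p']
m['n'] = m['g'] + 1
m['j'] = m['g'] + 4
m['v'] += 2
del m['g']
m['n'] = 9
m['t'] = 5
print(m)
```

{'v': 11, 'c': 7, 'n': 9, 'j': 18, 't': 5}

m['g'] = 9+5 = 14 → {'p': 4, 'v': 9, 'c': 7, 'g': 14}
del 'p' → {'v': 9, 'c': 7, 'g': 14}
m['n'] = m['g']+1 = 15 → {'v': 9, 'c': 7, 'g': 14, 'n': 15}
m['j'] = m['g']+4 = 18 → {'v': 9, 'c': 7, 'g': 14, 'n': 15, 'j': 18}
m['v'] = 9+2 = 11 → {'v': 11, 'c': 7, 'g': 14, 'n': 15, 'j': 18}
del 'g' → {'v': 11, 'c': 7, 'n': 15, 'j': 18}
m['n'] = 9 → {'v': 11, 'c': 7, 'n': 9, 'j': 18}
m['t'] = 5 → {'v': 11, 'c': 7, 'n': 9, 'j': 18, 't': 5}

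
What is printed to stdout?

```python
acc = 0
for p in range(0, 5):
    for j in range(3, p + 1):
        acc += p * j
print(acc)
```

p=3,j=3: acc = 0+9 = 9
p=4,j=3: acc = 9+12 = 21
p=4,j=4: acc = 21+16 = 37

37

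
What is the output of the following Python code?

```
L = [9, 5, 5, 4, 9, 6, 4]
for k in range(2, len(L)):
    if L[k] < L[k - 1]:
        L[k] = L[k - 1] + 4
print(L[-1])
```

17

k=2: 5>=5, unchanged → [9, 5, 5, 4, 9, 6, 4]
k=3: 4<5, L[3] = 5+4 = 9 → [9, 5, 5, 9, 9, 6, 4]
k=4: 9>=9, unchanged → [9, 5, 5, 9, 9, 6, 4]
k=5: 6<9, L[5] = 9+4 = 13 → [9, 5, 5, 9, 9, 13, 4]
k=6: 4<13, L[6] = 13+4 = 17 → [9, 5, 5, 9, 9, 13, 17]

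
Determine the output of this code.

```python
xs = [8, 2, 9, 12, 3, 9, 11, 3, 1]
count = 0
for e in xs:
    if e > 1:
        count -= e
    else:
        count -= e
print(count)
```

e=8: >1, count = 0-8 = -8
e=2: >1, count = (-8)-2 = -10
e=9: >1, count = (-10)-9 = -19
e=12: >1, count = (-19)-12 = -31
e=3: >1, count = (-31)-3 = -34
e=9: >1, count = (-34)-9 = -43
e=11: >1, count = (-43)-11 = -54
e=3: >1, count = (-54)-3 = -57
e=1: not >1, count = (-57)-1 = -58

-58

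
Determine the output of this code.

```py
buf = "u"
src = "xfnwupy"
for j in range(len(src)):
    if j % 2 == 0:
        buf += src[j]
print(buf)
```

j=0: add 'x' → 'ux'
j=1: skip
j=2: add 'n' → 'uxn'
j=3: skip
j=4: add 'u' → 'uxnu'
j=5: skip
j=6: add 'y' → 'uxnuy'

uxnuy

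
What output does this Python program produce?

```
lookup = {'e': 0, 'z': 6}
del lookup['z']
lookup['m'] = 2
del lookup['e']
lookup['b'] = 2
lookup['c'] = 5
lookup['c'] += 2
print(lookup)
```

del 'z' → {'e': 0}
lookup['m'] = 2 → {'e': 0, 'm': 2}
del 'e' → {'m': 2}
lookup['b'] = 2 → {'m': 2, 'b': 2}
lookup['c'] = 5 → {'m': 2, 'b': 2, 'c': 5}
lookup['c'] = 5+2 = 7 → {'m': 2, 'b': 2, 'c': 7}

{'m': 2, 'b': 2, 'c': 7}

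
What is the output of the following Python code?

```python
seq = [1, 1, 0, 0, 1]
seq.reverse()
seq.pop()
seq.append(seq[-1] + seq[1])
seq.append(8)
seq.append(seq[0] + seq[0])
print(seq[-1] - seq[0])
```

reverse → [1, 0, 0, 1, 1]
pop() removes 1 → [1, 0, 0, 1]
append seq[-1]+seq[1] = 1+0 = 1 → [1, 0, 0, 1, 1]
append 8 → [1, 0, 0, 1, 1, 8]
append seq[0]+seq[0] = 1+1 = 2 → [1, 0, 0, 1, 1, 8, 2]
seq[-1]-seq[0] = 2-1 = 1

1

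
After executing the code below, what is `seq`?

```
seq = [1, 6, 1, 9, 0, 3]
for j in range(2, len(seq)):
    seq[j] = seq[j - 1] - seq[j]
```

j=2: seq[2] = 6-1 = 5 → [1, 6, 5, 9, 0, 3]
j=3: seq[3] = 5-9 = -4 → [1, 6, 5, -4, 0, 3]
j=4: seq[4] = (-4)-0 = -4 → [1, 6, 5, -4, -4, 3]
j=5: seq[5] = (-4)-3 = -7 → [1, 6, 5, -4, -4, -7]

[1, 6, 5, -4, -4, -7]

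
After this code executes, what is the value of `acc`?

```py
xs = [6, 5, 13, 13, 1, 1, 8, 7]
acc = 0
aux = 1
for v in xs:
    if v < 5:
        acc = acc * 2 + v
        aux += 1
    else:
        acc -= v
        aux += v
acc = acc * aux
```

v=6: not <5, acc = 0-6 = -6; aux=7
v=5: not <5, acc = (-6)-5 = -11; aux=12
v=13: not <5, acc = (-11)-13 = -24; aux=25
v=13: not <5, acc = (-24)-13 = -37; aux=38
v=1: <5, acc = (-37)*2+1 = -73; aux=39
v=1: <5, acc = (-73)*2+1 = -145; aux=40
v=8: not <5, acc = (-145)-8 = -153; aux=48
v=7: not <5, acc = (-153)-7 = -160; aux=55
acc*aux = (-160)*55 = -8800

-8800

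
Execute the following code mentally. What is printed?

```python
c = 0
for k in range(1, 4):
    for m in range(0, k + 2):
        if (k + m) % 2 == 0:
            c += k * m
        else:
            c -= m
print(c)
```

k=1,m=0: odd sum, c = 0-0 = 0
k=1,m=1: even sum, c = 0+1 = 1
k=1,m=2: odd sum, c = 1-2 = -1
k=2,m=0: even sum, c = (-1)+0 = -1
k=2,m=1: odd sum, c = (-1)-1 = -2
k=2,m=2: even sum, c = (-2)+4 = 2
k=2,m=3: odd sum, c = 2-3 = -1
k=3,m=0: odd sum, c = (-1)-0 = -1
k=3,m=1: even sum, c = (-1)+3 = 2
k=3,m=2: odd sum, c = 2-2 = 0
k=3,m=3: even sum, c = 0+9 = 9
k=3,m=4: odd sum, c = 9-4 = 5

5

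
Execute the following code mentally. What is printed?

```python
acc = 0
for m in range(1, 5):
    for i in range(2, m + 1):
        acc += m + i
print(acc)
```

m=2,i=2: acc = 0+4 = 4
m=3,i=2: acc = 4+5 = 9
m=3,i=3: acc = 9+6 = 15
m=4,i=2: acc = 15+6 = 21
m=4,i=3: acc = 21+7 = 28
m=4,i=4: acc = 28+8 = 36

36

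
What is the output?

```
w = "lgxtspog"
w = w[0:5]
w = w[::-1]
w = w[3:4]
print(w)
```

slice [0:5] → 'lgxts'
reverse → 'stxgl'
slice [3:4] → 'g'

g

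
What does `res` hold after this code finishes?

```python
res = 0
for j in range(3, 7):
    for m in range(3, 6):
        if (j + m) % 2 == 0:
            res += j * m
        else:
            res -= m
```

j=3,m=3: even sum, res = 0+9 = 9
j=3,m=4: odd sum, res = 9-4 = 5
j=3,m=5: even sum, res = 5+15 = 20
j=4,m=3: odd sum, res = 20-3 = 17
j=4,m=4: even sum, res = 17+16 = 33
j=4,m=5: odd sum, res = 33-5 = 28
j=5,m=3: even sum, res = 28+15 = 43
j=5,m=4: odd sum, res = 43-4 = 39
j=5,m=5: even sum, res = 39+25 = 64
j=6,m=3: odd sum, res = 64-3 = 61
j=6,m=4: even sum, res = 61+24 = 85
j=6,m=5: odd sum, res = 85-5 = 80

80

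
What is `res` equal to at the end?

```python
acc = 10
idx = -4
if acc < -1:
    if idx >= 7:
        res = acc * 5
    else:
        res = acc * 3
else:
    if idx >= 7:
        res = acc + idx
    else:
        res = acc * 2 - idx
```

24

acc=10, idx=-4
acc < -1 is False; idx >= 7 is False
→ res = acc * 2 - idx = 24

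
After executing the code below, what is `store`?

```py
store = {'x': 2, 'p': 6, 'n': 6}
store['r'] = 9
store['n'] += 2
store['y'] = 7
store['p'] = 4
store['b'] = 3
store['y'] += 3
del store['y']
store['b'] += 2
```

{'x': 2, 'p': 4, 'n': 8, 'r': 9, 'b': 5}

store['r'] = 9 → {'x': 2, 'p': 6, 'n': 6, 'r': 9}
store['n'] = 6+2 = 8 → {'x': 2, 'p': 6, 'n': 8, 'r': 9}
store['y'] = 7 → {'x': 2, 'p': 6, 'n': 8, 'r': 9, 'y': 7}
store['p'] = 4 → {'x': 2, 'p': 4, 'n': 8, 'r': 9, 'y': 7}
store['b'] = 3 → {'x': 2, 'p': 4, 'n': 8, 'r': 9, 'y': 7, 'b': 3}
store['y'] = 7+3 = 10 → {'x': 2, 'p': 4, 'n': 8, 'r': 9, 'y': 10, 'b': 3}
del 'y' → {'x': 2, 'p': 4, 'n': 8, 'r': 9, 'b': 3}
store['b'] = 3+2 = 5 → {'x': 2, 'p': 4, 'n': 8, 'r': 9, 'b': 5}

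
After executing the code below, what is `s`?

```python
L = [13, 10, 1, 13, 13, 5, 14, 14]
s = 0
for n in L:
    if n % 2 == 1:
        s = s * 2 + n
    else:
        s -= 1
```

n=13: odd, s = 0*2+13 = 13
n=10: not odd, s = 13-1 = 12
n=1: odd, s = 12*2+1 = 25
n=13: odd, s = 25*2+13 = 63
n=13: odd, s = 63*2+13 = 139
n=5: odd, s = 139*2+5 = 283
n=14: not odd, s = 283-1 = 282
n=14: not odd, s = 282-1 = 281

281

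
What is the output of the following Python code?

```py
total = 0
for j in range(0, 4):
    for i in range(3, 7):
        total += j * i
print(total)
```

108

j=0,i=3: total = 0+0 = 0
j=0,i=4: total = 0+0 = 0
j=0,i=5: total = 0+0 = 0
j=0,i=6: total = 0+0 = 0
j=1,i=3: total = 0+3 = 3
j=1,i=4: total = 3+4 = 7
j=1,i=5: total = 7+5 = 12
j=1,i=6: total = 12+6 = 18
j=2,i=3: total = 18+6 = 24
j=2,i=4: total = 24+8 = 32
j=2,i=5: total = 32+10 = 42
j=2,i=6: total = 42+12 = 54
j=3,i=3: total = 54+9 = 63
j=3,i=4: total = 63+12 = 75
j=3,i=5: total = 75+15 = 90
j=3,i=6: total = 90+18 = 108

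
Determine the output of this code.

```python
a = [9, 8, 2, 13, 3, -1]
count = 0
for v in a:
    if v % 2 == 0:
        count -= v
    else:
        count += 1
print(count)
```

-6

v=9: not even, count = 0+1 = 1
v=8: even, count = 1-8 = -7
v=2: even, count = (-7)-2 = -9
v=13: not even, count = (-9)+1 = -8
v=3: not even, count = (-8)+1 = -7
v=-1: not even, count = (-7)+1 = -6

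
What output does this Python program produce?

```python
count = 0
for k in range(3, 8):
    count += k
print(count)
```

k=3: count = 0+3 = 3
k=4: count = 3+4 = 7
k=5: count = 7+5 = 12
k=6: count = 12+6 = 18
k=7: count = 18+7 = 25

25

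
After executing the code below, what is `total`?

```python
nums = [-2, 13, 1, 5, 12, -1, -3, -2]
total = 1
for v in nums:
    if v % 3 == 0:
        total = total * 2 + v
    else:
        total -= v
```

-39

v=-2: not %3==0, total = 1-(-2) = 3
v=13: not %3==0, total = 3-13 = -10
v=1: not %3==0, total = (-10)-1 = -11
v=5: not %3==0, total = (-11)-5 = -16
v=12: %3==0, total = (-16)*2+12 = -20
v=-1: not %3==0, total = (-20)-(-1) = -19
v=-3: %3==0, total = (-19)*2+(-3) = -41
v=-2: not %3==0, total = (-41)-(-2) = -39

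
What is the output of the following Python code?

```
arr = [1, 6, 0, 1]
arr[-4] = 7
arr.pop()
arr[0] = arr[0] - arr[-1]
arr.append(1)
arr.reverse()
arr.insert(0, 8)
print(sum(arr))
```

arr[-4] = 7 → [7, 6, 0, 1]
pop() removes 1 → [7, 6, 0]
arr[0] = arr[0]-arr[-1] = 7-0 = 7 → [7, 6, 0]
append 1 → [7, 6, 0, 1]
reverse → [1, 0, 6, 7]
insert 8 at 0 → [8, 1, 0, 6, 7]
sum = 22

22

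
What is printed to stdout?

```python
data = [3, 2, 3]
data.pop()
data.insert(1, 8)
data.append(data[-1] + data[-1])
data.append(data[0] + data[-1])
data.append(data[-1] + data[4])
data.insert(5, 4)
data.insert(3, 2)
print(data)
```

[3, 8, 2, 2, 4, 7, 4, 14]

pop() removes 3 → [3, 2]
insert 8 at 1 → [3, 8, 2]
append data[-1]+data[-1] = 2+2 = 4 → [3, 8, 2, 4]
append data[0]+data[-1] = 3+4 = 7 → [3, 8, 2, 4, 7]
append data[-1]+data[4] = 7+7 = 14 → [3, 8, 2, 4, 7, 14]
insert 4 at 5 → [3, 8, 2, 4, 7, 4, 14]
insert 2 at 3 → [3, 8, 2, 2, 4, 7, 4, 14]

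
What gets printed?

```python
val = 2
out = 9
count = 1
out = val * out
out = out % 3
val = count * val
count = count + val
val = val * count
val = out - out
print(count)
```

out = 2*9 = 18
out = 18%3 = 0
val = 1*2 = 2
count = 1+2 = 3
val = 2*3 = 6
val = 0-0 = 0

3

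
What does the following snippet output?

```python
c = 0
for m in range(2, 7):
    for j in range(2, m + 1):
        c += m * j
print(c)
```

m=2,j=2: c = 0+4 = 4
m=3,j=2: c = 4+6 = 10
m=3,j=3: c = 10+9 = 19
m=4,j=2: c = 19+8 = 27
m=4,j=3: c = 27+12 = 39
m=4,j=4: c = 39+16 = 55
m=5,j=2: c = 55+10 = 65
m=5,j=3: c = 65+15 = 80
m=5,j=4: c = 80+20 = 100
m=5,j=5: c = 100+25 = 125
m=6,j=2: c = 125+12 = 137
m=6,j=3: c = 137+18 = 155
m=6,j=4: c = 155+24 = 179
m=6,j=5: c = 179+30 = 209
m=6,j=6: c = 209+36 = 245

245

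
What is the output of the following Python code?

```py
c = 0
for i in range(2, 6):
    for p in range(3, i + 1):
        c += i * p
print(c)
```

i=3,p=3: c = 0+9 = 9
i=4,p=3: c = 9+12 = 21
i=4,p=4: c = 21+16 = 37
i=5,p=3: c = 37+15 = 52
i=5,p=4: c = 52+20 = 72
i=5,p=5: c = 72+25 = 97

97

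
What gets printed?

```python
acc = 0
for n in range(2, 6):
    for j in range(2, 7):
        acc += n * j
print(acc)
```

n=2,j=2: acc = 0+4 = 4
n=2,j=3: acc = 4+6 = 10
n=2,j=4: acc = 10+8 = 18
n=2,j=5: acc = 18+10 = 28
n=2,j=6: acc = 28+12 = 40
n=3,j=2: acc = 40+6 = 46
n=3,j=3: acc = 46+9 = 55
n=3,j=4: acc = 55+12 = 67
n=3,j=5: acc = 67+15 = 82
n=3,j=6: acc = 82+18 = 100
n=4,j=2: acc = 100+8 = 108
n=4,j=3: acc = 108+12 = 120
n=4,j=4: acc = 120+16 = 136
n=4,j=5: acc = 136+20 = 156
n=4,j=6: acc = 156+24 = 180
n=5,j=2: acc = 180+10 = 190
n=5,j=3: acc = 190+15 = 205
n=5,j=4: acc = 205+20 = 225
n=5,j=5: acc = 225+25 = 250
n=5,j=6: acc = 250+30 = 280

280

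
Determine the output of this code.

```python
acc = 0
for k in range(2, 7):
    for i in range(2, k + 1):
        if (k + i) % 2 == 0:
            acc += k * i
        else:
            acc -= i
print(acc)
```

130

k=2,i=2: even sum, acc = 0+4 = 4
k=3,i=2: odd sum, acc = 4-2 = 2
k=3,i=3: even sum, acc = 2+9 = 11
k=4,i=2: even sum, acc = 11+8 = 19
k=4,i=3: odd sum, acc = 19-3 = 16
k=4,i=4: even sum, acc = 16+16 = 32
k=5,i=2: odd sum, acc = 32-2 = 30
k=5,i=3: even sum, acc = 30+15 = 45
k=5,i=4: odd sum, acc = 45-4 = 41
k=5,i=5: even sum, acc = 41+25 = 66
k=6,i=2: even sum, acc = 66+12 = 78
k=6,i=3: odd sum, acc = 78-3 = 75
k=6,i=4: even sum, acc = 75+24 = 99
k=6,i=5: odd sum, acc = 99-5 = 94
k=6,i=6: even sum, acc = 94+36 = 130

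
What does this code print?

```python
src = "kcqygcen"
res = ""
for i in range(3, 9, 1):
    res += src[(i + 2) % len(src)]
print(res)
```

cenkcq

i=3: add src[5]='c' → 'c'
i=4: add src[6]='e' → 'ce'
i=5: add src[7]='n' → 'cen'
i=6: add src[0]='k' → 'cenk'
i=7: add src[1]='c' → 'cenkc'
i=8: add src[2]='q' → 'cenkcq'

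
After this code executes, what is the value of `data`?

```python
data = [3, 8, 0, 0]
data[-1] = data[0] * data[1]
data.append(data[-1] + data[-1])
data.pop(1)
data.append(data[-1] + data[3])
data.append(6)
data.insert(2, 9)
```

[3, 0, 9, 24, 48, 96, 6]

data[-1] = data[0]*data[1] = 3*8 = 24 → [3, 8, 0, 24]
append data[-1]+data[-1] = 24+24 = 48 → [3, 8, 0, 24, 48]
pop(1) removes 8 → [3, 0, 24, 48]
append data[-1]+data[3] = 48+48 = 96 → [3, 0, 24, 48, 96]
append 6 → [3, 0, 24, 48, 96, 6]
insert 9 at 2 → [3, 0, 9, 24, 48, 96, 6]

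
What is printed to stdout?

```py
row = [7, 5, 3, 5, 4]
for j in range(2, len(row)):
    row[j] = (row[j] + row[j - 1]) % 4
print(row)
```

j=2: row[2] = (3+5)%4 = 0 → [7, 5, 0, 5, 4]
j=3: row[3] = (5+0)%4 = 1 → [7, 5, 0, 1, 4]
j=4: row[4] = (4+1)%4 = 1 → [7, 5, 0, 1, 1]

[7, 5, 0, 1, 1]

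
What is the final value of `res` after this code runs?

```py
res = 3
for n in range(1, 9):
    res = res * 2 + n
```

1270

n=1: res = 3*2+1 = 7
n=2: res = 7*2+2 = 16
n=3: res = 16*2+3 = 35
n=4: res = 35*2+4 = 74
n=5: res = 74*2+5 = 153
n=6: res = 153*2+6 = 312
n=7: res = 312*2+7 = 631
n=8: res = 631*2+8 = 1270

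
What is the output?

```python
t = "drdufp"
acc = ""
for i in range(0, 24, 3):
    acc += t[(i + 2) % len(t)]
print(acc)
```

dpdpdpdp

i=0: add t[2]='d' → 'd'
i=3: add t[5]='p' → 'dp'
i=6: add t[2]='d' → 'dpd'
i=9: add t[5]='p' → 'dpdp'
i=12: add t[2]='d' → 'dpdpd'
i=15: add t[5]='p' → 'dpdpdp'
i=18: add t[2]='d' → 'dpdpdpd'
i=21: add t[5]='p' → 'dpdpdpdp'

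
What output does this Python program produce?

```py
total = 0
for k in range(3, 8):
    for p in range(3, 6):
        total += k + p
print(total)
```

k=3,p=3: total = 0+6 = 6
k=3,p=4: total = 6+7 = 13
k=3,p=5: total = 13+8 = 21
k=4,p=3: total = 21+7 = 28
k=4,p=4: total = 28+8 = 36
k=4,p=5: total = 36+9 = 45
k=5,p=3: total = 45+8 = 53
k=5,p=4: total = 53+9 = 62
k=5,p=5: total = 62+10 = 72
k=6,p=3: total = 72+9 = 81
k=6,p=4: total = 81+10 = 91
k=6,p=5: total = 91+11 = 102
k=7,p=3: total = 102+10 = 112
k=7,p=4: total = 112+11 = 123
k=7,p=5: total = 123+12 = 135

135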